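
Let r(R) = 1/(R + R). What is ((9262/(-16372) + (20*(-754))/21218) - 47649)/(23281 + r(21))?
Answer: -86902227584445/42458784726511 ≈ -2.0467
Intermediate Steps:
r(R) = 1/(2*R)
((9262/(-16372) + (20*(-754))/21218) - 47649)/(23281 + r(21)) = ((9262/(-16372) + (20*(-754))/21218) - 47649)/(23281 + (½)/21) = ((9262*(-1/16372) - 15080*1/21218) - 47649)/(23281 + (½)*(1/21)) = ((-4631/8186 - 7540/10609) - 47649)/(23281 + 1/42) = (-110852719/86845274 - 47649)/(977803/42) = -4138201313545/86845274*42/977803 = -86902227584445/42458784726511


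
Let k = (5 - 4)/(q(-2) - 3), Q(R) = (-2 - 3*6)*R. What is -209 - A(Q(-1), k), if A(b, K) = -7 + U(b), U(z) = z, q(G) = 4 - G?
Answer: -222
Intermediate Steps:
Q(R) = -20*R (Q(R) = (-2 - 18)*R = -20*R)
k = 1/3 (k = (5 - 4)/((4 - 1*(-2)) - 3) = 1/((4 + 2) - 3) = 1/(6 - 3) = 1/3 ≈ 0.33333)
A(b, K) = -7 + b
-209 - A(Q(-1), k) = -209 - (-7 - 20*(-1)) = -209 - (-7 + 20) = -209 - 1*13 = -209 - 13 = -222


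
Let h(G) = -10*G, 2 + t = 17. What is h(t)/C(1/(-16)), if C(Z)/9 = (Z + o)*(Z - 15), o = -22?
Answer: -12800/255219 ≈ -0.050153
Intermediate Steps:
t = 15 (t = -2 + 17 = 15)
C(Z) = 9*(-22 + Z)*(-15 + Z) (C(Z) = 9*((Z - 22)*(Z - 15)) = 9*((-22 + Z)*(-15 + Z)) = 9*(-22 + Z)*(-15 + Z))
h(t)/C(1/(-16)) = (-10*15)/(2970 - 333/(-16) + 9*(1/(-16))²) = -150/(2970 - 333*(-1/16) + 9*(-1/16)²) = -150/(2970 + 333/16 + 9*(1/256)) = -150/(2970 + 333/16 + 9/256) = -150/765657/256 = -150*256/765657 = -12800/255219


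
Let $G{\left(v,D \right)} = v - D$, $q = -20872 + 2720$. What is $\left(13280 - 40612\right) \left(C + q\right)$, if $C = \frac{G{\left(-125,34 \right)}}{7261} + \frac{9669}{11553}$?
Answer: $\frac{261740230405032}{527587} \approx 4.9611 \cdot 10^{8}$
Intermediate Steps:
$q = -18152$
$C = \frac{429998}{527587}$ ($C = \frac{-125 - 34}{7261} + \frac{9669}{11553} = \left(-125 - 34\right) \frac{1}{7261} + 9669 \cdot \frac{1}{11553} = \left(-159\right) \frac{1}{7261} + \frac{3223}{3851} = - \frac{3}{137} + \frac{3223}{3851} = \frac{429998}{527587} \approx 0.81503$)
$\left(13280 - 40612\right) \left(C + q\right) = \left(13280 - 40612\right) \left(\frac{429998}{527587} - 18152\right) = \left(-27332\right) \left(- \frac{9576329226}{527587}\right) = \frac{261740230405032}{527587}$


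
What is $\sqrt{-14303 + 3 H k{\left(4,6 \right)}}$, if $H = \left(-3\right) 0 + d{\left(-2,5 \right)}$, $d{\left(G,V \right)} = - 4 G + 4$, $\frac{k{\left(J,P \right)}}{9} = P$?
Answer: $i \sqrt{12359} \approx 111.17 i$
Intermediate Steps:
$k{\left(J,P \right)} = 9 P$
$d{\left(G,V \right)} = 4 - 4 G$
$H = 12$ ($H = \left(-3\right) 0 + \left(4 - -8\right) = 0 + \left(4 + 8\right) = 0 + 12 = 12$)
$\sqrt{-14303 + 3 H k{\left(4,6 \right)}} = \sqrt{-14303 + 3 \cdot 12 \cdot 9 \cdot 6} = \sqrt{-14303 + 36 \cdot 54} = \sqrt{-14303 + 1944} = \sqrt{-12359} = i \sqrt{12359}$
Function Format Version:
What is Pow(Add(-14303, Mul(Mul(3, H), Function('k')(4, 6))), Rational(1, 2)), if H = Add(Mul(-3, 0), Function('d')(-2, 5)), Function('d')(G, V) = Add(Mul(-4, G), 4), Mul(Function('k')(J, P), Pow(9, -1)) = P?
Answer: Mul(I, Pow(12359, Rational(1, 2))) ≈ Mul(111.17, I)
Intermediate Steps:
Function('k')(J, P) = Mul(9, P)
Function('d')(G, V) = Add(4, Mul(-4, G))
H = 12 (H = Add(Mul(-3, 0), Add(4, Mul(-4, -2))) = Add(0, Add(4, 8)) = Add(0, 12) = 12)
Pow(Add(-14303, Mul(Mul(3, H), Function('k')(4, 6))), Rational(1, 2)) = Pow(Add(-14303, Mul(Mul(3, 12), Mul(9, 6))), Rational(1, 2)) = Pow(Add(-14303, Mul(36, 54)), Rational(1, 2)) = Pow(Add(-14303, 1944), Rational(1, 2)) = Pow(-12359, Rational(1, 2)) = Mul(I, Pow(12359, Rational(1, 2)))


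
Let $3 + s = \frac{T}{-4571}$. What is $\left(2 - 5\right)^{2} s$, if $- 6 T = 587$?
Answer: $- \frac{245073}{9142} \approx -26.807$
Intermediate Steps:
$T = - \frac{587}{6}$ ($T = \left(- \frac{1}{6}\right) 587 = - \frac{587}{6} \approx -97.833$)
$s = - \frac{81691}{27426}$ ($s = -3 - \frac{587}{6 \left(-4571\right)} = -3 - - \frac{587}{27426} = -3 + \frac{587}{27426} = - \frac{81691}{27426} \approx -2.9786$)
$\left(2 - 5\right)^{2} s = \left(2 - 5\right)^{2} \left(- \frac{81691}{27426}\right) = \left(-3\right)^{2} \left(- \frac{81691}{27426}\right) = 9 \left(- \frac{81691}{27426}\right) = - \frac{245073}{9142}$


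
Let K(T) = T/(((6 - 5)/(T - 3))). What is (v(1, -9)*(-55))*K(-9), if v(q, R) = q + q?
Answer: -11880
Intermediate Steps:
v(q, R) = 2*q
K(T) = T*(-3 + T) (K(T) = T/((1/(-3 + T))) = T/(1/(-3 + T)) = T*(-3 + T))
(v(1, -9)*(-55))*K(-9) = ((2*1)*(-55))*(-9*(-3 - 9)) = (2*(-55))*(-9*(-12)) = -110*108 = -11880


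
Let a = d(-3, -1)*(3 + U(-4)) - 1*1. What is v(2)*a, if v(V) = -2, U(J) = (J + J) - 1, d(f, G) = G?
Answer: -10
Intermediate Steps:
U(J) = -1 + 2*J (U(J) = 2*J - 1 = -1 + 2*J)
a = 5 (a = -(3 + (-1 + 2*(-4))) - 1*1 = -(3 + (-1 - 8)) - 1 = -(3 - 9) - 1 = -1*(-6) - 1 = 6 - 1 = 5)
v(2)*a = -2*5 = -10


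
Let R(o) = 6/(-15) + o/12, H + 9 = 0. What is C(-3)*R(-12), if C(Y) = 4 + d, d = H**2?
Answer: -119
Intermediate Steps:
H = -9 (H = -9 + 0 = -9)
R(o) = -2/5 + o/12 (R(o) = 6*(-1/15) + o*(1/12) = -2/5 + o/12)
d = 81 (d = (-9)**2 = 81)
C(Y) = 85 (C(Y) = 4 + 81 = 85)
C(-3)*R(-12) = 85*(-2/5 + (1/12)*(-12)) = 85*(-2/5 - 1) = 85*(-7/5) = -119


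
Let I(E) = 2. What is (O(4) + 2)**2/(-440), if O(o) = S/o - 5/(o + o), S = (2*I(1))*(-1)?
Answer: -9/28160 ≈ -0.00031960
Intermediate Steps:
S = -4 (S = (2*2)*(-1) = 4*(-1) = -4)
O(o) = -13/(2*o) (O(o) = -4/o - 5/(o + o) = -4/o - 5*1/(2*o) = -4/o - 5/(2*o) = -13/(2*o))
(O(4) + 2)**2/(-440) = (-13/2/4 + 2)**2/(-440) = -(-13/2*1/4 + 2)**2/440 = -(-13/8 + 2)**2/440 = -(3/8)**2/440 = -1/440*9/64 = -9/28160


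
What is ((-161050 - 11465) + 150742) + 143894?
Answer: 122121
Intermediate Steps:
((-161050 - 11465) + 150742) + 143894 = (-172515 + 150742) + 143894 = -21773 + 143894 = 122121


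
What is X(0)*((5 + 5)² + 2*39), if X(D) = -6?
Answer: -1068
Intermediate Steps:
X(0)*((5 + 5)² + 2*39) = -6*((5 + 5)² + 2*39) = -6*(10² + 78) = -6*(100 + 78) = -6*178 = -1068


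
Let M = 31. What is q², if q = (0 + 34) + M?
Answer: 4225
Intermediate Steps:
q = 65 (q = (0 + 34) + 31 = 34 + 31 = 65)
q² = 65² = 4225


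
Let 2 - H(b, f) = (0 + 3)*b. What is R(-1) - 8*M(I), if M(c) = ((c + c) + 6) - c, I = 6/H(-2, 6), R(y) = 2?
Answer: -52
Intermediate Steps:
H(b, f) = 2 - 3*b (H(b, f) = 2 - (0 + 3)*b = 2 - 3*b)
I = ¾ (I = 6/(2 - 3*(-2)) = 6/(2 + 6) = 6/8 = 6*(⅛) = ¾ ≈ 0.75000)
M(c) = 6 + c (M(c) = (2*c + 6) - c = (6 + 2*c) - c = 6 + c)
R(-1) - 8*M(I) = 2 - 8*(6 + ¾) = 2 - 8*27/4 = 2 - 54 = -52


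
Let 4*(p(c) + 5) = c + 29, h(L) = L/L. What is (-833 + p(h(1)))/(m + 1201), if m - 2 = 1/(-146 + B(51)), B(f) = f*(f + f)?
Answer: -4199008/6082369 ≈ -0.69036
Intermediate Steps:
h(L) = 1
p(c) = 9/4 + c/4 (p(c) = -5 + (c + 29)/4 = -5 + (29 + c)/4 = -5 + (29/4 + c/4) = 9/4 + c/4)
B(f) = 2*f² (B(f) = f*(2*f) = 2*f²)
m = 10113/5056 (m = 2 + 1/(-146 + 2*51²) = 2 + 1/(-146 + 2*2601) = 2 + 1/(-146 + 5202) = 2 + 1/5056 = 10113/5056 ≈ 2.0002)
(-833 + p(h(1)))/(m + 1201) = (-833 + (9/4 + (¼)*1))/(10113/5056 + 1201) = (-833 + (9/4 + ¼))/(6082369/5056) = (-833 + 5/2)*(5056/6082369) = -1661/2*5056/6082369 = -4199008/6082369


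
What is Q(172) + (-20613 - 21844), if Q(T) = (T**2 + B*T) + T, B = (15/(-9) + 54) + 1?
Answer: -10583/3 ≈ -3527.7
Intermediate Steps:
B = 160/3 (B = (15*(-1/9) + 54) + 1 = (-5/3 + 54) + 1 = 157/3 + 1 = 160/3 ≈ 53.333)
Q(T) = T**2 + 163*T/3 (Q(T) = (T**2 + 160*T/3) + T = T**2 + 163*T/3)
Q(172) + (-20613 - 21844) = (1/3)*172*(163 + 3*172) + (-20613 - 21844) = (1/3)*172*(163 + 516) - 42457 = (1/3)*172*679 - 42457 = 116788/3 - 42457 = -10583/3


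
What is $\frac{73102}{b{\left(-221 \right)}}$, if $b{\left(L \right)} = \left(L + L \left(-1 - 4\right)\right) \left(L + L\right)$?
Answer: $- \frac{36551}{195364} \approx -0.18709$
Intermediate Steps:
$b{\left(L \right)} = - 8 L^{2}$ ($b{\left(L \right)} = \left(L + L \left(-5\right)\right) 2 L = \left(L - 5 L\right) 2 L = - 4 L 2 L = - 8 L^{2}$)
$\frac{73102}{b{\left(-221 \right)}} = \frac{73102}{\left(-8\right) \left(-221\right)^{2}} = \frac{73102}{\left(-8\right) 48841} = \frac{73102}{-390728} = 73102 \left(- \frac{1}{390728}\right) = - \frac{36551}{195364}$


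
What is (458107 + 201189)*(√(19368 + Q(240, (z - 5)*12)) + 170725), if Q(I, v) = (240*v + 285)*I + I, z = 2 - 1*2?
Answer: 112558309600 + 1318592*I*√841998 ≈ 1.1256e+11 + 1.2099e+9*I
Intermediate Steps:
z = 0 (z = 2 - 2 = 0)
Q(I, v) = I + I*(285 + 240*v) (Q(I, v) = (285 + 240*v)*I + I = I*(285 + 240*v) + I = I + I*(285 + 240*v))
(458107 + 201189)*(√(19368 + Q(240, (z - 5)*12)) + 170725) = (458107 + 201189)*(√(19368 + 2*240*(143 + 120*((0 - 5)*12))) + 170725) = 659296*(√(19368 + 2*240*(143 + 120*(-5*12))) + 170725) = 659296*(√(19368 + 2*240*(143 + 120*(-60))) + 170725) = 659296*(√(19368 + 2*240*(143 - 7200)) + 170725) = 659296*(√(19368 + 2*240*(-7057)) + 170725) = 659296*(√(19368 - 3387360) + 170725) = 659296*(√(-3367992) + 170725) = 659296*(2*I*√841998 + 170725) = 659296*(170725 + 2*I*√841998) = 112558309600 + 1318592*I*√841998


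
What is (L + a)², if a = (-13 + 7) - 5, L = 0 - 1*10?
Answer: 441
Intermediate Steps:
L = -10 (L = 0 - 10 = -10)
a = -11 (a = -6 - 5 = -11)
(L + a)² = (-10 - 11)² = (-21)² = 441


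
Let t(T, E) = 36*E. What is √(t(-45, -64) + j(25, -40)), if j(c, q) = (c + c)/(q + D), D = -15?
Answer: I*√278894/11 ≈ 48.009*I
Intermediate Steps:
j(c, q) = 2*c/(-15 + q) (j(c, q) = (c + c)/(q - 15) = (2*c)/(-15 + q) = 2*c/(-15 + q))
√(t(-45, -64) + j(25, -40)) = √(36*(-64) + 2*25/(-15 - 40)) = √(-2304 + 2*25/(-55)) = √(-2304 + 2*25*(-1/55)) = √(-2304 - 10/11) = √(-25354/11) = I*√278894/11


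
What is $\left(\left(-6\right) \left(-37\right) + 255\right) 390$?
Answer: $186030$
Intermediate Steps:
$\left(\left(-6\right) \left(-37\right) + 255\right) 390 = \left(222 + 255\right) 390 = 477 \cdot 390 = 186030$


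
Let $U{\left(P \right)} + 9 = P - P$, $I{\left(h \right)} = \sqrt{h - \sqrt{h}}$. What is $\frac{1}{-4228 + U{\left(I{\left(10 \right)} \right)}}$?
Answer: $- \frac{1}{4237} \approx -0.00023602$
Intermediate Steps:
$U{\left(P \right)} = -9$ ($U{\left(P \right)} = -9 + \left(P - P\right) = -9 + 0 = -9$)
$\frac{1}{-4228 + U{\left(I{\left(10 \right)} \right)}} = \frac{1}{-4228 - 9} = \frac{1}{-4237} = - \frac{1}{4237}$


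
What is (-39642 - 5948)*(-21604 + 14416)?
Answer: 327700920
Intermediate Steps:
(-39642 - 5948)*(-21604 + 14416) = -45590*(-7188) = 327700920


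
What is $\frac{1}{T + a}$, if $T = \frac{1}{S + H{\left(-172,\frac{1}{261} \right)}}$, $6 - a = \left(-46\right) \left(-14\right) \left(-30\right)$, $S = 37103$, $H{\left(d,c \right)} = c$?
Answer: $\frac{9683884}{187150742445} \approx 5.1744 \cdot 10^{-5}$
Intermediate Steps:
$a = 19326$ ($a = 6 - \left(-46\right) \left(-14\right) \left(-30\right) = 6 - 644 \left(-30\right) = 6 - -19320 = 6 + 19320 = 19326$)
$T = \frac{261}{9683884}$ ($T = \frac{1}{37103 + \frac{1}{261}} = \frac{1}{\frac{9683884}{261}} = \frac{261}{9683884} \approx 2.6952 \cdot 10^{-5}$)
$\frac{1}{T + a} = \frac{1}{\frac{261}{9683884} + 19326} = \frac{1}{\frac{187150742445}{9683884}} = \frac{9683884}{187150742445}$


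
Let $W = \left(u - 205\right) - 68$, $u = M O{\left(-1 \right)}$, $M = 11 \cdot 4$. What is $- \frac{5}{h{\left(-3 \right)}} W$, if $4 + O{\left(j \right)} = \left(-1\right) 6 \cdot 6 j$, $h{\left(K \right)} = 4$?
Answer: $- \frac{5675}{4} \approx -1418.8$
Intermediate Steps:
$M = 44$
$O{\left(j \right)} = -4 - 36 j$ ($O{\left(j \right)} = -4 + \left(-1\right) 6 \cdot 6 j = -4 + \left(-6\right) 6 j = -4 - 36 j$)
$u = 1408$ ($u = 44 \left(-4 - -36\right) = 44 \left(-4 + 36\right) = 44 \cdot 32 = 1408$)
$W = 1135$ ($W = \left(1408 - 205\right) - 68 = 1203 - 68 = 1135$)
$- \frac{5}{h{\left(-3 \right)}} W = - \frac{5}{4} \cdot 1135 = \left(-5\right) \frac{1}{4} \cdot 1135 = \left(- \frac{5}{4}\right) 1135 = - \frac{5675}{4}$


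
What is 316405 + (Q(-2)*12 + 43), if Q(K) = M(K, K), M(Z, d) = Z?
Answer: 316424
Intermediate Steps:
Q(K) = K
316405 + (Q(-2)*12 + 43) = 316405 + (-2*12 + 43) = 316405 + (-24 + 43) = 316405 + 19 = 316424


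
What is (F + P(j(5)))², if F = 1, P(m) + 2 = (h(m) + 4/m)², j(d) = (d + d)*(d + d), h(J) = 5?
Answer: 232593001/390625 ≈ 595.44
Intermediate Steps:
j(d) = 4*d² (j(d) = (2*d)*(2*d) = 4*d²)
P(m) = -2 + (5 + 4/m)²
(F + P(j(5)))² = (1 + (23 + 16/(4*5²)² + 40/((4*5²))))² = (1 + (23 + 16/(4*25)² + 40/((4*25))))² = (1 + (23 + 16/100² + 40/100))² = (1 + (23 + 16*(1/10000) + 40*(1/100)))² = (1 + (23 + 1/625 + ⅖))² = (1 + 14626/625)² = (15251/625)² = 232593001/390625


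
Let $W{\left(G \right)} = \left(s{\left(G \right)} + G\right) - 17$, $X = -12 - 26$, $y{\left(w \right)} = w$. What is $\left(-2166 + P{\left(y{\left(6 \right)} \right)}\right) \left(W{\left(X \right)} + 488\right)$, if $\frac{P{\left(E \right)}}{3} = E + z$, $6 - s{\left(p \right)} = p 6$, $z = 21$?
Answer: $-1390695$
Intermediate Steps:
$s{\left(p \right)} = 6 - 6 p$ ($s{\left(p \right)} = 6 - p 6 = 6 - 6 p$)
$X = -38$ ($X = -12 - 26 = -38$)
$P{\left(E \right)} = 63 + 3 E$ ($P{\left(E \right)} = 3 \left(E + 21\right) = 3 \left(21 + E\right) = 63 + 3 E$)
$W{\left(G \right)} = -11 - 5 G$ ($W{\left(G \right)} = \left(\left(6 - 6 G\right) + G\right) - 17 = \left(6 - 5 G\right) - 17 = -11 - 5 G$)
$\left(-2166 + P{\left(y{\left(6 \right)} \right)}\right) \left(W{\left(X \right)} + 488\right) = \left(-2166 + \left(63 + 3 \cdot 6\right)\right) \left(\left(-11 - -190\right) + 488\right) = \left(-2166 + \left(63 + 18\right)\right) \left(\left(-11 + 190\right) + 488\right) = \left(-2166 + 81\right) \left(179 + 488\right) = \left(-2085\right) 667 = -1390695$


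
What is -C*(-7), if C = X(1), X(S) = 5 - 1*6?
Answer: -7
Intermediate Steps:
X(S) = -1 (X(S) = 5 - 6 = -1)
C = -1
-C*(-7) = -1*(-1)*(-7) = 1*(-7) = -7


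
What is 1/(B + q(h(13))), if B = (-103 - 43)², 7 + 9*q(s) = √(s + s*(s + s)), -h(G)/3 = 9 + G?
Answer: 1726533/36801425923 - 9*√8646/36801425923 ≈ 4.6892e-5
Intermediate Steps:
h(G) = -27 - 3*G (h(G) = -3*(9 + G) = -27 - 3*G)
q(s) = -7/9 + √(s + 2*s²)/9 (q(s) = -7/9 + √(s + s*(s + s))/9 = -7/9 + √(s + s*(2*s))/9 = -7/9 + √(s + 2*s²)/9)
B = 21316 (B = (-146)² = 21316)
1/(B + q(h(13))) = 1/(21316 + (-7/9 + √((-27 - 3*13)*(1 + 2*(-27 - 3*13)))/9)) = 1/(21316 + (-7/9 + √((-27 - 39)*(1 + 2*(-27 - 39)))/9)) = 1/(21316 + (-7/9 + √(-66*(1 + 2*(-66)))/9)) = 1/(21316 + (-7/9 + √(-66*(1 - 132))/9)) = 1/(21316 + (-7/9 + √(-66*(-131))/9)) = 1/(21316 + (-7/9 + √8646/9)) = 1/(191837/9 + √8646/9)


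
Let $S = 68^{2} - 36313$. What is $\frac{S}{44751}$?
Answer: $- \frac{1509}{2131} \approx -0.70812$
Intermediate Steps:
$S = -31689$ ($S = 4624 - 36313 = -31689$)
$\frac{S}{44751} = - \frac{31689}{44751} = \left(-31689\right) \frac{1}{44751} = - \frac{1509}{2131}$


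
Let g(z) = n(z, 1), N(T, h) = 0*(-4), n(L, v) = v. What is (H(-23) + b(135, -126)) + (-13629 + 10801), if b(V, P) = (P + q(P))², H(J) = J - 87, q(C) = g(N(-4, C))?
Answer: 12687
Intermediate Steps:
N(T, h) = 0
g(z) = 1
q(C) = 1
H(J) = -87 + J
b(V, P) = (1 + P)² (b(V, P) = (P + 1)² = (1 + P)²)
(H(-23) + b(135, -126)) + (-13629 + 10801) = ((-87 - 23) + (1 - 126)²) + (-13629 + 10801) = (-110 + (-125)²) - 2828 = (-110 + 15625) - 2828 = 15515 - 2828 = 12687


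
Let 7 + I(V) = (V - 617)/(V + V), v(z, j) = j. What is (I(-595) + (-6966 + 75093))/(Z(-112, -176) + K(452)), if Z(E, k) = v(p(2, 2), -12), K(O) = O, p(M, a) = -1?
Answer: 20266003/130900 ≈ 154.82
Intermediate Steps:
I(V) = -7 + (-617 + V)/(2*V) (I(V) = -7 + (V - 617)/(V + V) = -7 + (-617 + V)/((2*V)) = -7 + (-617 + V)*(1/(2*V)) = -7 + (-617 + V)/(2*V))
Z(E, k) = -12
(I(-595) + (-6966 + 75093))/(Z(-112, -176) + K(452)) = ((½)*(-617 - 13*(-595))/(-595) + (-6966 + 75093))/(-12 + 452) = ((½)*(-1/595)*(-617 + 7735) + 68127)/440 = ((½)*(-1/595)*7118 + 68127)*(1/440) = (-3559/595 + 68127)*(1/440) = (40532006/595)*(1/440) = 20266003/130900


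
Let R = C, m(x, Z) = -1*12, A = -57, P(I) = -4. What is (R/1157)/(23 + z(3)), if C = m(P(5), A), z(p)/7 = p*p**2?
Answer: -3/61321 ≈ -4.8923e-5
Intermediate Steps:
z(p) = 7*p**3 (z(p) = 7*(p*p**2) = 7*p**3)
m(x, Z) = -12
C = -12
R = -12
(R/1157)/(23 + z(3)) = (-12/1157)/(23 + 7*3**3) = (-12*1/1157)/(23 + 7*27) = -12/(1157*(23 + 189)) = -12/1157/212 = -12/1157*1/212 = -3/61321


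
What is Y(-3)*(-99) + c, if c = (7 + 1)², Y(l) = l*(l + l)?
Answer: -1718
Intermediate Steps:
Y(l) = 2*l² (Y(l) = l*(2*l) = 2*l²)
c = 64 (c = 8² = 64)
Y(-3)*(-99) + c = (2*(-3)²)*(-99) + 64 = (2*9)*(-99) + 64 = 18*(-99) + 64 = -1782 + 64 = -1718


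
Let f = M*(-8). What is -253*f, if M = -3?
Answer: -6072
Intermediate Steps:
f = 24 (f = -3*(-8) = 24)
-253*f = -253*24 = -6072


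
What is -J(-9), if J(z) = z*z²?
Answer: 729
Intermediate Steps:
J(z) = z³
-J(-9) = -1*(-9)³ = -1*(-729) = 729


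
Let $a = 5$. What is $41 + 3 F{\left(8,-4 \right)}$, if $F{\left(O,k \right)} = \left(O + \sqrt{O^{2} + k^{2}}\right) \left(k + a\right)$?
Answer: $65 + 12 \sqrt{5} \approx 91.833$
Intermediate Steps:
$F{\left(O,k \right)} = \left(5 + k\right) \left(O + \sqrt{O^{2} + k^{2}}\right)$ ($F{\left(O,k \right)} = \left(O + \sqrt{O^{2} + k^{2}}\right) \left(k + 5\right) = \left(O + \sqrt{O^{2} + k^{2}}\right) \left(5 + k\right) = \left(5 + k\right) \left(O + \sqrt{O^{2} + k^{2}}\right)$)
$41 + 3 F{\left(8,-4 \right)} = 41 + 3 \left(5 \cdot 8 + 5 \sqrt{8^{2} + \left(-4\right)^{2}} + 8 \left(-4\right) - 4 \sqrt{8^{2} + \left(-4\right)^{2}}\right) = 41 + 3 \left(40 + 5 \sqrt{64 + 16} - 32 - 4 \sqrt{64 + 16}\right) = 41 + 3 \left(40 + 5 \sqrt{80} - 32 - 4 \sqrt{80}\right) = 41 + 3 \left(40 + 5 \cdot 4 \sqrt{5} - 32 - 4 \cdot 4 \sqrt{5}\right) = 41 + 3 \left(40 + 20 \sqrt{5} - 32 - 16 \sqrt{5}\right) = 41 + 3 \left(8 + 4 \sqrt{5}\right) = 41 + \left(24 + 12 \sqrt{5}\right) = 65 + 12 \sqrt{5}$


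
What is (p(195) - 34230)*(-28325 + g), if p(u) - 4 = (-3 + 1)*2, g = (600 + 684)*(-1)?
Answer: 1013516070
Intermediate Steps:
g = -1284 (g = 1284*(-1) = -1284)
p(u) = 0 (p(u) = 4 + (-3 + 1)*2 = 4 - 2*2 = 4 - 4 = 0)
(p(195) - 34230)*(-28325 + g) = (0 - 34230)*(-28325 - 1284) = -34230*(-29609) = 1013516070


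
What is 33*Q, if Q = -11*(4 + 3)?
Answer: -2541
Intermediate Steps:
Q = -77 (Q = -11*7 = -77)
33*Q = 33*(-77) = -2541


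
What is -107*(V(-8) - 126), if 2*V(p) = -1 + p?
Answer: 27927/2 ≈ 13964.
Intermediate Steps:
V(p) = -1/2 + p/2 (V(p) = (-1 + p)/2 = -1/2 + p/2)
-107*(V(-8) - 126) = -107*((-1/2 + (1/2)*(-8)) - 126) = -107*((-1/2 - 4) - 126) = -107*(-9/2 - 126) = -107*(-261/2) = 27927/2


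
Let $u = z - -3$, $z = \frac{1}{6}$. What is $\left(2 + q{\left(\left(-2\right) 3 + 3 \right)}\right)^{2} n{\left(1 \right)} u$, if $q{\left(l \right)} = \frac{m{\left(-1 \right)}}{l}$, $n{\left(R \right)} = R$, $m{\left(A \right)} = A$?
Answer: $\frac{931}{54} \approx 17.241$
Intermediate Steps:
$z = \frac{1}{6} \approx 0.16667$
$q{\left(l \right)} = - \frac{1}{l}$
$u = \frac{19}{6}$ ($u = \frac{1}{6} - -3 = \frac{1}{6} + 3 = \frac{19}{6} \approx 3.1667$)
$\left(2 + q{\left(\left(-2\right) 3 + 3 \right)}\right)^{2} n{\left(1 \right)} u = \left(2 - \frac{1}{\left(-2\right) 3 + 3}\right)^{2} \cdot 1 \cdot \frac{19}{6} = \left(2 - \frac{1}{-6 + 3}\right)^{2} \cdot 1 \cdot \frac{19}{6} = \left(2 - \frac{1}{-3}\right)^{2} \cdot 1 \cdot \frac{19}{6} = \left(2 - - \frac{1}{3}\right)^{2} \cdot 1 \cdot \frac{19}{6} = \left(2 + \frac{1}{3}\right)^{2} \cdot 1 \cdot \frac{19}{6} = \left(\frac{7}{3}\right)^{2} \cdot 1 \cdot \frac{19}{6} = \frac{49}{9} \cdot 1 \cdot \frac{19}{6} = \frac{49}{9} \cdot \frac{19}{6} = \frac{931}{54}$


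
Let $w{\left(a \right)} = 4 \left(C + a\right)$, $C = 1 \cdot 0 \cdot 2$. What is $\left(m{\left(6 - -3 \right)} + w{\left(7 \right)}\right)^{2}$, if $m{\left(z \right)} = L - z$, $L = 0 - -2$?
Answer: $441$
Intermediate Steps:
$C = 0$ ($C = 0 \cdot 2 = 0$)
$L = 2$ ($L = 0 + 2 = 2$)
$m{\left(z \right)} = 2 - z$
$w{\left(a \right)} = 4 a$ ($w{\left(a \right)} = 4 \left(0 + a\right) = 4 a$)
$\left(m{\left(6 - -3 \right)} + w{\left(7 \right)}\right)^{2} = \left(\left(2 - \left(6 - -3\right)\right) + 4 \cdot 7\right)^{2} = \left(\left(2 - \left(6 + 3\right)\right) + 28\right)^{2} = \left(\left(2 - 9\right) + 28\right)^{2} = \left(-7 + 28\right)^{2} = 21^{2} = 441$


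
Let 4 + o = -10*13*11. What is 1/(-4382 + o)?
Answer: -1/5816 ≈ -0.00017194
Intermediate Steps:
o = -1434 (o = -4 - 10*13*11 = -4 - 130*11 = -4 - 1430 = -1434)
1/(-4382 + o) = 1/(-4382 - 1434) = 1/(-5816) = -1/5816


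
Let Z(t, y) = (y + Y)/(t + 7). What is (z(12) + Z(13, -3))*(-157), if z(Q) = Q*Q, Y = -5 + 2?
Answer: -225609/10 ≈ -22561.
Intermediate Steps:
Y = -3
Z(t, y) = (-3 + y)/(7 + t) (Z(t, y) = (y - 3)/(t + 7) = (-3 + y)/(7 + t))
z(Q) = Q**2
(z(12) + Z(13, -3))*(-157) = (12**2 + (-3 - 3)/(7 + 13))*(-157) = (144 - 6/20)*(-157) = (144 + (1/20)*(-6))*(-157) = (144 - 3/10)*(-157) = (1437/10)*(-157) = -225609/10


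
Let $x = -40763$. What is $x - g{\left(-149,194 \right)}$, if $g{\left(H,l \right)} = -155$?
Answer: $-40608$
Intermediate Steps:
$x - g{\left(-149,194 \right)} = -40763 - -155 = -40763 + 155 = -40608$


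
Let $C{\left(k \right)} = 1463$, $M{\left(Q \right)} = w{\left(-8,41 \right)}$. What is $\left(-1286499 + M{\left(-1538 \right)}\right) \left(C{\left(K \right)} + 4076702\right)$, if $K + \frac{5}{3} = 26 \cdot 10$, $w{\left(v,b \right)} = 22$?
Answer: $-5246465474705$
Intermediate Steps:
$M{\left(Q \right)} = 22$
$K = \frac{775}{3}$ ($K = - \frac{5}{3} + 26 \cdot 10 = - \frac{5}{3} + 260 = \frac{775}{3} \approx 258.33$)
$\left(-1286499 + M{\left(-1538 \right)}\right) \left(C{\left(K \right)} + 4076702\right) = \left(-1286499 + 22\right) \left(1463 + 4076702\right) = \left(-1286477\right) 4078165 = -5246465474705$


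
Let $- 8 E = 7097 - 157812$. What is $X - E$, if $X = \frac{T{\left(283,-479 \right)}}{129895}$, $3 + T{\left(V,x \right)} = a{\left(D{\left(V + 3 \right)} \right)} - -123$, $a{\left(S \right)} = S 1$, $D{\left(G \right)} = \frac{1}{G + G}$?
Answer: $- \frac{33729261771}{1790360} \approx -18839.0$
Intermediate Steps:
$E = \frac{150715}{8}$ ($E = - \frac{7097 - 157812}{8} = \left(- \frac{1}{8}\right) \left(-150715\right) = \frac{150715}{8} \approx 18839.0$)
$D{\left(G \right)} = \frac{1}{2 G}$
$a{\left(S \right)} = S$
$T{\left(V,x \right)} = 120 + \frac{1}{2 \left(3 + V\right)}$ ($T{\left(V,x \right)} = -3 + \left(\frac{1}{2 \left(V + 3\right)} - -123\right) = -3 + \left(\frac{1}{2 \left(3 + V\right)} + 123\right) = -3 + \left(123 + \frac{1}{2 \left(3 + V\right)}\right) = 120 + \frac{1}{2 \left(3 + V\right)}$)
$X = \frac{827}{895180}$ ($X = \frac{\frac{1}{2} \frac{1}{3 + 283} \left(721 + 240 \cdot 283\right)}{129895} = \frac{721 + 67920}{2 \cdot 286} \cdot \frac{1}{129895} = \frac{1}{2} \cdot \frac{1}{286} \cdot 68641 \cdot \frac{1}{129895} = \frac{68641}{572} \cdot \frac{1}{129895} = \frac{827}{895180} \approx 0.00092384$)
$X - E = \frac{827}{895180} - \frac{150715}{8} = - \frac{33729261771}{1790360}$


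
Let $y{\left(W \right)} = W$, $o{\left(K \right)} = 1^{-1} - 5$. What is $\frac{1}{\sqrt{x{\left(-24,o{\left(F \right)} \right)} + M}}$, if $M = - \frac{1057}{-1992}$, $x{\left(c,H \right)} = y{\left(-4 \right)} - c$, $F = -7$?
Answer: $\frac{2 \sqrt{20366706}}{40897} \approx 0.2207$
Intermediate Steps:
$o{\left(K \right)} = -4$ ($o{\left(K \right)} = 1 - 5 = -4$)
$x{\left(c,H \right)} = -4 - c$
$M = \frac{1057}{1992}$ ($M = \left(-1057\right) \left(- \frac{1}{1992}\right) = \frac{1057}{1992} \approx 0.53062$)
$\frac{1}{\sqrt{x{\left(-24,o{\left(F \right)} \right)} + M}} = \frac{1}{\sqrt{\left(-4 - -24\right) + \frac{1057}{1992}}} = \frac{1}{\sqrt{\left(-4 + 24\right) + \frac{1057}{1992}}} = \frac{1}{\sqrt{20 + \frac{1057}{1992}}} = \frac{1}{\sqrt{\frac{40897}{1992}}} = \frac{1}{\frac{1}{996} \sqrt{20366706}} = \frac{2 \sqrt{20366706}}{40897}$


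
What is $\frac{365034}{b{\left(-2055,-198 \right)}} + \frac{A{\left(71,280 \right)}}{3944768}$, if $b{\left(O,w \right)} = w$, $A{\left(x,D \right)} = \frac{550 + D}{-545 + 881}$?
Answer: $- \frac{4479920485049}{2429977088} \approx -1843.6$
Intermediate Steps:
$A{\left(x,D \right)} = \frac{275}{168} + \frac{D}{336}$ ($A{\left(x,D \right)} = \frac{550 + D}{336} = \left(550 + D\right) \frac{1}{336} = \frac{275}{168} + \frac{D}{336}$)
$\frac{365034}{b{\left(-2055,-198 \right)}} + \frac{A{\left(71,280 \right)}}{3944768} = \frac{365034}{-198} + \frac{\frac{275}{168} + \frac{1}{336} \cdot 280}{3944768} = 365034 \left(- \frac{1}{198}\right) + \left(\frac{275}{168} + \frac{5}{6}\right) \frac{1}{3944768} = - \frac{60839}{33} + \frac{415}{168} \cdot \frac{1}{3944768} = - \frac{60839}{33} + \frac{415}{662721024} = - \frac{4479920485049}{2429977088}$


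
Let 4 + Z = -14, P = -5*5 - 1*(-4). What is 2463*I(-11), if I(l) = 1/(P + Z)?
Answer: -821/13 ≈ -63.154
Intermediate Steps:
P = -21 (P = -25 + 4 = -21)
Z = -18 (Z = -4 - 14 = -18)
I(l) = -1/39 (I(l) = 1/(-21 - 18) = 1/(-39) = -1/39)
2463*I(-11) = 2463*(-1/39) = -821/13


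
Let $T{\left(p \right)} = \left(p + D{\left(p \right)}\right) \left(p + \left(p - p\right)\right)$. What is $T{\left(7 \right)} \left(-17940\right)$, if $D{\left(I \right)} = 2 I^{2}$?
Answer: $-13185900$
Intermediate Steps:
$T{\left(p \right)} = p \left(p + 2 p^{2}\right)$ ($T{\left(p \right)} = \left(p + 2 p^{2}\right) \left(p + \left(p - p\right)\right) = \left(p + 2 p^{2}\right) \left(p + 0\right) = \left(p + 2 p^{2}\right) p = p \left(p + 2 p^{2}\right)$)
$T{\left(7 \right)} \left(-17940\right) = 7^{2} \left(1 + 2 \cdot 7\right) \left(-17940\right) = 49 \left(1 + 14\right) \left(-17940\right) = 49 \cdot 15 \left(-17940\right) = 735 \left(-17940\right) = -13185900$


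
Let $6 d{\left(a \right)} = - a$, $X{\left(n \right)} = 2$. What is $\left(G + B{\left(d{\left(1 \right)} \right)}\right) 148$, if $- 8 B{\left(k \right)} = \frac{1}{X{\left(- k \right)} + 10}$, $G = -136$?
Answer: $- \frac{483109}{24} \approx -20130.0$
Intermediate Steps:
$d{\left(a \right)} = - \frac{a}{6}$ ($d{\left(a \right)} = \frac{\left(-1\right) a}{6} = - \frac{a}{6}$)
$B{\left(k \right)} = - \frac{1}{96}$ ($B{\left(k \right)} = - \frac{1}{8 \left(2 + 10\right)} = - \frac{1}{8 \cdot 12} = \left(- \frac{1}{8}\right) \frac{1}{12} = - \frac{1}{96}$)
$\left(G + B{\left(d{\left(1 \right)} \right)}\right) 148 = \left(-136 - \frac{1}{96}\right) 148 = \left(- \frac{13057}{96}\right) 148 = - \frac{483109}{24}$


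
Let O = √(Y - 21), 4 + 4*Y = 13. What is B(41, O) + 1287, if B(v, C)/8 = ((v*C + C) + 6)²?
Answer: -263025 + 10080*I*√3 ≈ -2.6303e+5 + 17459.0*I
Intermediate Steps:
Y = 9/4 (Y = -1 + (¼)*13 = -1 + 13/4 = 9/4 ≈ 2.2500)
O = 5*I*√3/2 (O = √(9/4 - 21) = √(-75/4) = 5*I*√3/2 ≈ 4.3301*I)
B(v, C) = 8*(6 + C + C*v)² (B(v, C) = 8*((v*C + C) + 6)² = 8*((C*v + C) + 6)² = 8*((C + C*v) + 6)² = 8*(6 + C + C*v)²)
B(41, O) + 1287 = 8*(6 + 5*I*√3/2 + (5*I*√3/2)*41)² + 1287 = 8*(6 + 5*I*√3/2 + 205*I*√3/2)² + 1287 = 8*(6 + 105*I*√3)² + 1287 = 1287 + 8*(6 + 105*I*√3)²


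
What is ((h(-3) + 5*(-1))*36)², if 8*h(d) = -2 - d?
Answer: 123201/4 ≈ 30800.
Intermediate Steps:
h(d) = -¼ - d/8 (h(d) = (-2 - d)/8 = -¼ - d/8)
((h(-3) + 5*(-1))*36)² = (((-¼ - ⅛*(-3)) + 5*(-1))*36)² = (((-¼ + 3/8) - 5)*36)² = ((⅛ - 5)*36)² = (-39/8*36)² = (-351/2)² = 123201/4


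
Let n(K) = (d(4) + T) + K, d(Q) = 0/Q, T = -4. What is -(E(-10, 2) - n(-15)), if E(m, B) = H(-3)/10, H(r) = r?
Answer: -187/10 ≈ -18.700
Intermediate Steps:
d(Q) = 0
E(m, B) = -3/10
n(K) = -4 + K (n(K) = (0 - 4) + K = -4 + K)
-(E(-10, 2) - n(-15)) = -(-3/10 - (-4 - 15)) = -(-3/10 - 1*(-19)) = -(-3/10 + 19) = -1*187/10 = -187/10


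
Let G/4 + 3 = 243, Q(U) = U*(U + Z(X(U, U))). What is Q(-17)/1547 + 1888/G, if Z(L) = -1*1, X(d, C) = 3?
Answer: 5909/2730 ≈ 2.1645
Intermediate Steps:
Z(L) = -1
Q(U) = U*(-1 + U) (Q(U) = U*(U - 1) = U*(-1 + U))
G = 960 (G = -12 + 4*243 = -12 + 972 = 960)
Q(-17)/1547 + 1888/G = -17*(-1 - 17)/1547 + 1888/960 = -17*(-18)*(1/1547) + 1888*(1/960) = 306*(1/1547) + 59/30 = 18/91 + 59/30 = 5909/2730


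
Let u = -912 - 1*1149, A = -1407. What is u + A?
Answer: -3468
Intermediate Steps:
u = -2061 (u = -912 - 1149 = -2061)
u + A = -2061 - 1407 = -3468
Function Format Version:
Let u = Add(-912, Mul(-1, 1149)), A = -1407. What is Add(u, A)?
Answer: -3468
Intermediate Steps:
u = -2061 (u = Add(-912, -1149) = -2061)
Add(u, A) = Add(-2061, -1407) = -3468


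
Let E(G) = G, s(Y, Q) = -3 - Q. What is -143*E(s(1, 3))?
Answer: 858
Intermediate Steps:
-143*E(s(1, 3)) = -143*(-3 - 1*3) = -143*(-3 - 3) = -143*(-6) = -1*(-858) = 858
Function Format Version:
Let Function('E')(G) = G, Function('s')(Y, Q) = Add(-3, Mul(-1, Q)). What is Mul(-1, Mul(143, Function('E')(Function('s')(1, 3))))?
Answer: 858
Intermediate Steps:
Mul(-1, Mul(143, Function('E')(Function('s')(1, 3)))) = Mul(-1, Mul(143, Add(-3, Mul(-1, 3)))) = Mul(-1, Mul(143, Add(-3, -3))) = Mul(-1, Mul(143, -6)) = Mul(-1, -858) = 858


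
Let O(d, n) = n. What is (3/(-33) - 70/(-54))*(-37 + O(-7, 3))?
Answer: -12172/297 ≈ -40.983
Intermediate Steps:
(3/(-33) - 70/(-54))*(-37 + O(-7, 3)) = (3/(-33) - 70/(-54))*(-37 + 3) = (3*(-1/33) - 70*(-1/54))*(-34) = (-1/11 + 35/27)*(-34) = (358/297)*(-34) = -12172/297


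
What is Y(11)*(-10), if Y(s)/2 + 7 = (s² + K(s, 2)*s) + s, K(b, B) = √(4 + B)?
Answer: -2500 - 220*√6 ≈ -3038.9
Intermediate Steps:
Y(s) = -14 + 2*s + 2*s² + 2*s*√6 (Y(s) = -14 + 2*((s² + √(4 + 2)*s) + s) = -14 + 2*((s² + √6*s) + s) = -14 + 2*((s² + s*√6) + s) = -14 + 2*(s + s² + s*√6) = -14 + (2*s + 2*s² + 2*s*√6) = -14 + 2*s + 2*s² + 2*s*√6)
Y(11)*(-10) = (-14 + 2*11 + 2*11² + 2*11*√6)*(-10) = (-14 + 22 + 2*121 + 22*√6)*(-10) = (-14 + 22 + 242 + 22*√6)*(-10) = (250 + 22*√6)*(-10) = -2500 - 220*√6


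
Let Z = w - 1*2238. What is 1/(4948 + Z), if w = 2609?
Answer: 1/5319 ≈ 0.00018801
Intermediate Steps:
Z = 371 (Z = 2609 - 1*2238 = 2609 - 2238 = 371)
1/(4948 + Z) = 1/(4948 + 371) = 1/5319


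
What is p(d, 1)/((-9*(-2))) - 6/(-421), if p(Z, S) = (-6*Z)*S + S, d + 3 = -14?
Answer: 43471/7578 ≈ 5.7365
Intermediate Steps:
d = -17 (d = -3 - 14 = -17)
p(Z, S) = S - 6*S*Z (p(Z, S) = -6*S*Z + S = S - 6*S*Z)
p(d, 1)/((-9*(-2))) - 6/(-421) = (1*(1 - 6*(-17)))/((-9*(-2))) - 6/(-421) = (1*(1 + 102))/18 - 6*(-1/421) = (1*103)*(1/18) + 6/421 = 103*(1/18) + 6/421 = 103/18 + 6/421 = 43471/7578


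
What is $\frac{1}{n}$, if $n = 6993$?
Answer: $\frac{1}{6993} \approx 0.000143$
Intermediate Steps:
$\frac{1}{n} = \frac{1}{6993}$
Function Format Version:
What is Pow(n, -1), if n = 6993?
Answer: Rational(1, 6993) ≈ 0.00014300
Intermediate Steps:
Pow(n, -1) = Pow(6993, -1) = Rational(1, 6993)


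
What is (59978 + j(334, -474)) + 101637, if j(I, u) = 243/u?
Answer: 25535089/158 ≈ 1.6161e+5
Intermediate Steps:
(59978 + j(334, -474)) + 101637 = (59978 + 243/(-474)) + 101637 = (59978 + 243*(-1/474)) + 101637 = (59978 - 81/158) + 101637 = 9476443/158 + 101637 = 25535089/158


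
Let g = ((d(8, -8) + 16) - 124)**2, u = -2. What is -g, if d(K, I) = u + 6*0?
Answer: -12100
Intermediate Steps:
d(K, I) = -2 (d(K, I) = -2 + 6*0 = -2 + 0 = -2)
g = 12100 (g = ((-2 + 16) - 124)**2 = (14 - 124)**2 = (-110)**2 = 12100)
-g = -1*12100 = -12100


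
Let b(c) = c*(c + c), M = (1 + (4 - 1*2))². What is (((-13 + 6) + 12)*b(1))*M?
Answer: 90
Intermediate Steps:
M = 9 (M = (1 + (4 - 2))² = (1 + 2)² = 3² = 9)
b(c) = 2*c² (b(c) = c*(2*c) = 2*c²)
(((-13 + 6) + 12)*b(1))*M = (((-13 + 6) + 12)*(2*1²))*9 = ((-7 + 12)*(2*1))*9 = (5*2)*9 = 10*9 = 90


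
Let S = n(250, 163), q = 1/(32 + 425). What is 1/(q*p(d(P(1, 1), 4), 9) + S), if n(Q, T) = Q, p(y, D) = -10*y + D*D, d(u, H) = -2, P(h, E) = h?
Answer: 457/114351 ≈ 0.0039965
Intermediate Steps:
p(y, D) = D**2 - 10*y (p(y, D) = -10*y + D**2 = D**2 - 10*y)
q = 1/457 ≈ 0.0021882
S = 250
1/(q*p(d(P(1, 1), 4), 9) + S) = 1/((9**2 - 10*(-2))/457 + 250) = 1/((81 + 20)/457 + 250) = 1/((1/457)*101 + 250) = 1/(101/457 + 250) = 1/(114351/457) = 457/114351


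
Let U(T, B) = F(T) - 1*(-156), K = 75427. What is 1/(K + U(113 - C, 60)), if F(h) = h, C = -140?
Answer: 1/75836 ≈ 1.3186e-5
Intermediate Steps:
U(T, B) = 156 + T (U(T, B) = T - 1*(-156) = T + 156 = 156 + T)
1/(K + U(113 - C, 60)) = 1/(75427 + (156 + (113 - 1*(-140)))) = 1/(75427 + (156 + (113 + 140))) = 1/(75427 + (156 + 253)) = 1/(75427 + 409) = 1/75836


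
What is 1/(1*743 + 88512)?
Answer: 1/89255 ≈ 1.1204e-5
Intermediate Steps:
1/(1*743 + 88512) = 1/(743 + 88512) = 1/89255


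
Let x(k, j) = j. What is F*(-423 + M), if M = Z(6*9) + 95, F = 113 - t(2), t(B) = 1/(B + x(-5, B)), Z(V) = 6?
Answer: -72611/2 ≈ -36306.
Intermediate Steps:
t(B) = 1/(2*B) (t(B) = 1/(B + B) = 1/(2*B))
F = 451/4 (F = 113 - 1/(2*2) = 113 - 1*1/4 = 113 - 1/4 = 451/4 ≈ 112.75)
M = 101 (M = 6 + 95 = 101)
F*(-423 + M) = 451*(-423 + 101)/4 = (451/4)*(-322) = -72611/2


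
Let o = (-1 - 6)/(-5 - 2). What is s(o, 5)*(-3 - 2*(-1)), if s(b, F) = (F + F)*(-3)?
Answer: 30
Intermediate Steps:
o = 1 (o = -7/(-7) = -7*(-1/7) = 1)
s(b, F) = -6*F (s(b, F) = (2*F)*(-3) = -6*F)
s(o, 5)*(-3 - 2*(-1)) = (-6*5)*(-3 - 2*(-1)) = -30*(-3 + 2) = -30*(-1) = 30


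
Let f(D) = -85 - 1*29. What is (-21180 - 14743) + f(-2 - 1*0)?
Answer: -36037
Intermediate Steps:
f(D) = -114 (f(D) = -85 - 29 = -114)
(-21180 - 14743) + f(-2 - 1*0) = (-21180 - 14743) - 114 = -35923 - 114 = -36037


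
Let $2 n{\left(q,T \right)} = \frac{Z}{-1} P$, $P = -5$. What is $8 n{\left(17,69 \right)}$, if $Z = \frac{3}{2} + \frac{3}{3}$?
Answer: $50$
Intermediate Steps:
$Z = \frac{5}{2}$ ($Z = 3 \cdot \frac{1}{2} + 3 \cdot \frac{1}{3} = \frac{3}{2} + 1 = \frac{5}{2} \approx 2.5$)
$n{\left(q,T \right)} = \frac{25}{4}$ ($n{\left(q,T \right)} = \frac{\frac{1}{-1} \cdot \frac{5}{2} \left(-5\right)}{2} = \frac{\left(-1\right) \frac{5}{2} \left(-5\right)}{2} = \frac{\left(- \frac{5}{2}\right) \left(-5\right)}{2} = \frac{1}{2} \cdot \frac{25}{2} = \frac{25}{4}$)
$8 n{\left(17,69 \right)} = 8 \cdot \frac{25}{4} = 50$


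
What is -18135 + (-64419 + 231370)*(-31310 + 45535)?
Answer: 2374859840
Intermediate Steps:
-18135 + (-64419 + 231370)*(-31310 + 45535) = -18135 + 166951*14225 = -18135 + 2374877975 = 2374859840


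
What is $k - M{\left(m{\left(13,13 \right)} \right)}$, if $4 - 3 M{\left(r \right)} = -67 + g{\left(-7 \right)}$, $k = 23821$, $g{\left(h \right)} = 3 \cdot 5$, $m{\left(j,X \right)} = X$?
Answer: $\frac{71407}{3} \approx 23802.0$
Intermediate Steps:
$g{\left(h \right)} = 15$
$M{\left(r \right)} = \frac{56}{3}$ ($M{\left(r \right)} = \frac{4}{3} - \frac{-67 + 15}{3} = \frac{4}{3} - - \frac{52}{3} = \frac{4}{3} + \frac{52}{3} = \frac{56}{3}$)
$k - M{\left(m{\left(13,13 \right)} \right)} = 23821 - \frac{56}{3} = \frac{71407}{3}$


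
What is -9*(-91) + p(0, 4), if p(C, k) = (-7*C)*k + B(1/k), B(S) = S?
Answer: 3277/4 ≈ 819.25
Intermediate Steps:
p(C, k) = 1/k - 7*C*k (p(C, k) = (-7*C)*k + 1/k = -7*C*k + 1/k = 1/k - 7*C*k)
-9*(-91) + p(0, 4) = -9*(-91) + (1/4 - 7*0*4) = 819 + (¼ + 0) = 819 + ¼ = 3277/4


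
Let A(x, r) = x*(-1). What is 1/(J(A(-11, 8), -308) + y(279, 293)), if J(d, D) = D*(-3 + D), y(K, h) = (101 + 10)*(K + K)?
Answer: 1/157726 ≈ 6.3401e-6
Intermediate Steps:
y(K, h) = 222*K (y(K, h) = 111*(2*K) = 222*K)
A(x, r) = -x
1/(J(A(-11, 8), -308) + y(279, 293)) = 1/(-308*(-3 - 308) + 222*279) = 1/(-308*(-311) + 61938) = 1/(95788 + 61938) = 1/157726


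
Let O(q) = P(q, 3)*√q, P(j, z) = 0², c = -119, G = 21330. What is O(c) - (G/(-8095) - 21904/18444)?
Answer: 28536170/7465209 ≈ 3.8226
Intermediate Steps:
P(j, z) = 0
O(q) = 0 (O(q) = 0*√q = 0)
O(c) - (G/(-8095) - 21904/18444) = 0 - (21330/(-8095) - 21904/18444) = 0 - (21330*(-1/8095) - 21904*1/18444) = 0 - (-4266/1619 - 5476/4611) = 0 - 1*(-28536170/7465209) = 0 + 28536170/7465209 = 28536170/7465209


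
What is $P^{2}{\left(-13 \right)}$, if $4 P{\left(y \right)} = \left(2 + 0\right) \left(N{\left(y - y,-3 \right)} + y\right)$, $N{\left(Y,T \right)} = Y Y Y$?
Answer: $\frac{169}{4} \approx 42.25$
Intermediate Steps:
$N{\left(Y,T \right)} = Y^{3}$ ($N{\left(Y,T \right)} = Y^{2} Y = Y^{3}$)
$P{\left(y \right)} = \frac{y}{2}$ ($P{\left(y \right)} = \frac{\left(2 + 0\right) \left(\left(y - y\right)^{3} + y\right)}{4} = \frac{2 \left(0^{3} + y\right)}{4} = \frac{2 \left(0 + y\right)}{4} = \frac{2 y}{4} = \frac{y}{2}$)
$P^{2}{\left(-13 \right)} = \left(\frac{1}{2} \left(-13\right)\right)^{2} = \left(- \frac{13}{2}\right)^{2} = \frac{169}{4}$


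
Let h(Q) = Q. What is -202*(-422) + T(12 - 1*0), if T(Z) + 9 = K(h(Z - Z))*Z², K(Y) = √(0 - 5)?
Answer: 85235 + 144*I*√5 ≈ 85235.0 + 321.99*I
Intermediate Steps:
K(Y) = I*√5 (K(Y) = √(-5) = I*√5)
T(Z) = -9 + I*√5*Z² (T(Z) = -9 + (I*√5)*Z² = -9 + I*√5*Z²)
-202*(-422) + T(12 - 1*0) = -202*(-422) + (-9 + I*√5*(12 - 1*0)²) = 85244 + (-9 + I*√5*(12 + 0)²) = 85244 + (-9 + I*√5*12²) = 85244 + (-9 + I*√5*144) = 85244 + (-9 + 144*I*√5) = 85235 + 144*I*√5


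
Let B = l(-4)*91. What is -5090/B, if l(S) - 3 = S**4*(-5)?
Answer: 5090/116207 ≈ 0.043801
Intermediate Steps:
l(S) = 3 - 5*S**4 (l(S) = 3 + S**4*(-5) = 3 - 5*S**4)
B = -116207 (B = (3 - 5*(-4)**4)*91 = (3 - 5*256)*91 = (3 - 1280)*91 = -1277*91 = -116207)
-5090/B = -5090/(-116207) = -5090*(-1/116207) = 5090/116207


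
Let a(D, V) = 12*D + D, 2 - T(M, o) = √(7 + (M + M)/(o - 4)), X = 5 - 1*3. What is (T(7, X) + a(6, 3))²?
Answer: 0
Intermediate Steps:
X = 2 (X = 5 - 3 = 2)
T(M, o) = 2 - √(7 + 2*M/(-4 + o)) (T(M, o) = 2 - √(7 + (M + M)/(o - 4)) = 2 - √(7 + (2*M)/(-4 + o)) = 2 - √(7 + 2*M/(-4 + o)))
a(D, V) = 13*D
(T(7, X) + a(6, 3))² = ((2 - √((-28 + 2*7 + 7*2)/(-4 + 2))) + 13*6)² = ((2 - √((-28 + 14 + 14)/(-2))) + 78)² = ((2 - √(-½*0)) + 78)² = ((2 - √0) + 78)² = ((2 - 1*0) + 78)² = ((2 + 0) + 78)² = (2 + 78)² = 80² = 6400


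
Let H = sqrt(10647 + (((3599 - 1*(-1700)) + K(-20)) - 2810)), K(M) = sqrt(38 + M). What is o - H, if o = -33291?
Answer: -33291 - sqrt(13136 + 3*sqrt(2)) ≈ -33406.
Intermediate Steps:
H = sqrt(13136 + 3*sqrt(2)) (H = sqrt(10647 + (((3599 - 1*(-1700)) + sqrt(38 - 20)) - 2810)) = sqrt(10647 + (((3599 + 1700) + sqrt(18)) - 2810)) = sqrt(10647 + ((5299 + 3*sqrt(2)) - 2810)) = sqrt(10647 + (2489 + 3*sqrt(2))) = sqrt(13136 + 3*sqrt(2)) ≈ 114.63)
o - H = -33291 - sqrt(13136 + 3*sqrt(2))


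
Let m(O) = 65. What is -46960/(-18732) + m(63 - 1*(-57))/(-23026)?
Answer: 270020845/107830758 ≈ 2.5041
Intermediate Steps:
-46960/(-18732) + m(63 - 1*(-57))/(-23026) = -46960/(-18732) + 65/(-23026) = -46960*(-1/18732) + 65*(-1/23026) = 11740/4683 - 65/23026 = 270020845/107830758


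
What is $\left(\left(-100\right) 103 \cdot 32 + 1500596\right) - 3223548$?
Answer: $-2052552$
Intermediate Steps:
$\left(\left(-100\right) 103 \cdot 32 + 1500596\right) - 3223548 = \left(\left(-10300\right) 32 + 1500596\right) - 3223548 = \left(-329600 + 1500596\right) - 3223548 = 1170996 - 3223548 = -2052552$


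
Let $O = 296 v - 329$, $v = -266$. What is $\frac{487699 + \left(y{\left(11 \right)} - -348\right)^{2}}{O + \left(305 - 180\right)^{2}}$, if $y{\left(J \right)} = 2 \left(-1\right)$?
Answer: $- \frac{121483}{12688} \approx -9.5746$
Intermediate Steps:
$y{\left(J \right)} = -2$
$O = -79065$ ($O = 296 \left(-266\right) - 329 = -78736 - 329 = -79065$)
$\frac{487699 + \left(y{\left(11 \right)} - -348\right)^{2}}{O + \left(305 - 180\right)^{2}} = \frac{487699 + \left(-2 - -348\right)^{2}}{-79065 + \left(305 - 180\right)^{2}} = \frac{487699 + \left(-2 + 348\right)^{2}}{-79065 + 125^{2}} = \frac{487699 + 346^{2}}{-79065 + 15625} = \frac{487699 + 119716}{-63440} = 607415 \left(- \frac{1}{63440}\right) = - \frac{121483}{12688}$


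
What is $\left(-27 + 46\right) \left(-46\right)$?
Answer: $-874$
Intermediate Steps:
$\left(-27 + 46\right) \left(-46\right) = 19 \left(-46\right) = -874$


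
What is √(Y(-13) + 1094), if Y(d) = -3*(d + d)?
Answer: 2*√293 ≈ 34.234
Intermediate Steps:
Y(d) = -6*d
√(Y(-13) + 1094) = √(-6*(-13) + 1094) = √(78 + 1094) = √1172 = 2*√293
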